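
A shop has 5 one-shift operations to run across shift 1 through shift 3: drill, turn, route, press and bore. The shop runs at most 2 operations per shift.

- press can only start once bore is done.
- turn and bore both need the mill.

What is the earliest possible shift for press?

Precedence pushes press to at least shift 2.
press at shift 2 is achievable: press=shift 2; drill=shift 1; route=shift 3; bore=shift 1; turn=shift 2.

shift 2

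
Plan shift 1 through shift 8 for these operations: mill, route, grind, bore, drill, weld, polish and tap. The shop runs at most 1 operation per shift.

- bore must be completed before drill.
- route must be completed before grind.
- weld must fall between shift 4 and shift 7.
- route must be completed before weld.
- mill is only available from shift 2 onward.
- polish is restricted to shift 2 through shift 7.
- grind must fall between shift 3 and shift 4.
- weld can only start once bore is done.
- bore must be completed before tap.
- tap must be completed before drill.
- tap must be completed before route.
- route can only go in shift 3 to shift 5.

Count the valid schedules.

Splitting on mill: it can be shift 5 (2), shift 6 (2), shift 7 (2), shift 8 (6). Listing each branch's schedules as (route, grind, bore, drill, weld, polish, tap) by shift number:
mill=shift 5: (3,4,1,8,6,7,2) (3,4,1,8,7,6,2) — 2.
mill=shift 6: (3,4,1,8,5,7,2) (3,4,1,8,7,5,2) — 2.
mill=shift 7: (3,4,1,8,5,6,2) (3,4,1,8,6,5,2) — 2.
mill=shift 8: (3,4,1,5,6,7,2) (3,4,1,5,7,6,2) (3,4,1,6,5,7,2) (3,4,1,6,7,5,2) (3,4,1,7,5,6,2) (3,4,1,7,6,5,2) — 6.
Summing: 2 + 2 + 2 + 6 = 12.

12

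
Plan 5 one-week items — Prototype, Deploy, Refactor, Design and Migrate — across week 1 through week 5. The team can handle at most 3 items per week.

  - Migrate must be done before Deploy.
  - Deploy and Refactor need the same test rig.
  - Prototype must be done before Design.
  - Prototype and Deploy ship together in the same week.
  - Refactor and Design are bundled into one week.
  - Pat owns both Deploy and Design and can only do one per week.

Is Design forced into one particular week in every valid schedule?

No

Design can be week 3 (e.g. Migrate in week 1; Prototype in week 2; Design in week 3; Deploy in week 2; Refactor in week 3) or week 4 (e.g. Refactor=week 4; Migrate=week 1; Design=week 4; Deploy=week 2; Prototype=week 2).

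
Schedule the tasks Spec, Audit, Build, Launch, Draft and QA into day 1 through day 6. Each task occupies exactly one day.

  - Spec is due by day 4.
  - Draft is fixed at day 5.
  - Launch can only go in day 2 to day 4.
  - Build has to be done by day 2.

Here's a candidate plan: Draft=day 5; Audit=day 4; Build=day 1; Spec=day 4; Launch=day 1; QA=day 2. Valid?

Invalid. Launch can only go in day 2 to day 4.

Build has to be done by day 2 — holds.
Spec is due by day 4 — holds.
Launch can only go in day 2 to day 4 — violated.
Draft is fixed at day 5 — holds.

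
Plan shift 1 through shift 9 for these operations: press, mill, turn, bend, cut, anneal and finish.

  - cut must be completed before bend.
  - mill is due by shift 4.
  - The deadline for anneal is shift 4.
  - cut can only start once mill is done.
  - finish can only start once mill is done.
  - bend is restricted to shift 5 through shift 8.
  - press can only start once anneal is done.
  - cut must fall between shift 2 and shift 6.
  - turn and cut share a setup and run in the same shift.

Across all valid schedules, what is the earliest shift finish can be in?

Precedence pushes finish to at least shift 2.
finish at shift 2 is achievable: turn in shift 2, mill in shift 1, press in shift 2, cut in shift 2, finish in shift 2, bend in shift 5, anneal in shift 1.

shift 2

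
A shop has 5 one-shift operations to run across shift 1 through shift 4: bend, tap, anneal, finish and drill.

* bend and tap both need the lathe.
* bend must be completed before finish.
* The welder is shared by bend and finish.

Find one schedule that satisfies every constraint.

bend -> shift 1; anneal -> shift 1; finish -> shift 2; drill -> shift 1; tap -> shift 2

Checking: bend(shift 1) before finish(shift 2); bend(shift 1) != tap(shift 2); bend(shift 1) != finish(shift 2).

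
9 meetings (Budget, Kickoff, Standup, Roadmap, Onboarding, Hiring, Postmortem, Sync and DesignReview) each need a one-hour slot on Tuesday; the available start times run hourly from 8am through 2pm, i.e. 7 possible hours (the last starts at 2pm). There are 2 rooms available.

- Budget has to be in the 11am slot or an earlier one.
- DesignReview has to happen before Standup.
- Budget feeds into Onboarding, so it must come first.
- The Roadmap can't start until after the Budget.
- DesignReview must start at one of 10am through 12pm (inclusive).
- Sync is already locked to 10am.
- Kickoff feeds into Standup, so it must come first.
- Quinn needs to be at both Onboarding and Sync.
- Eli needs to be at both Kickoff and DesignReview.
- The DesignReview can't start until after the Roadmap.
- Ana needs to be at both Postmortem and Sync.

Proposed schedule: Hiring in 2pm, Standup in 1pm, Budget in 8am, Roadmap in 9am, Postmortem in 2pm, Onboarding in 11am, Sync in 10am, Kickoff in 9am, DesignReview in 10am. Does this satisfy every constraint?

Sync is already locked to 10am — holds.
DesignReview has to happen before Standup — holds.
The DesignReview can't start until after the Roadmap — holds.
There are 2 rooms available — holds.
Ana needs to be at both Postmortem and Sync — holds.
Budget feeds into Onboarding, so it must come first — holds.
Eli needs to be at both Kickoff and DesignReview — holds.
Quinn needs to be at both Onboarding and Sync — holds.
DesignReview must start at one of 10am through 12pm (inclusive) — holds.
Budget has to be in the 11am slot or an earlier one — holds.
The Roadmap can't start until after the Budget — holds.
Kickoff feeds into Standup, so it must come first — holds.

Valid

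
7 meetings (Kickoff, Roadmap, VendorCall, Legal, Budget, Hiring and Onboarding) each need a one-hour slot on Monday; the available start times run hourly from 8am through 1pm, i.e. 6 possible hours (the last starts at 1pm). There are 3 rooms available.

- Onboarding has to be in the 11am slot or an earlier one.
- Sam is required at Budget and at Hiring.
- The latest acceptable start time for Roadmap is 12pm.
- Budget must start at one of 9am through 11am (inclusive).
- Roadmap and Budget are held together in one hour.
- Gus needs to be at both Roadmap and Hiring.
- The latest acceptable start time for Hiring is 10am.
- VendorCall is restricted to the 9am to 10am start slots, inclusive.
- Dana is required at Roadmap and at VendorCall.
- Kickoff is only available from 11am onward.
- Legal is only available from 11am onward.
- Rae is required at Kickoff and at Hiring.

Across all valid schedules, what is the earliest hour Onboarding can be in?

Onboarding's own window allows nothing later than 11am.
Onboarding at 8am is achievable: Hiring -> 8am; Roadmap -> 10am; Budget -> 10am; Legal -> 11am; VendorCall -> 9am; Onboarding -> 8am; Kickoff -> 11am.

8am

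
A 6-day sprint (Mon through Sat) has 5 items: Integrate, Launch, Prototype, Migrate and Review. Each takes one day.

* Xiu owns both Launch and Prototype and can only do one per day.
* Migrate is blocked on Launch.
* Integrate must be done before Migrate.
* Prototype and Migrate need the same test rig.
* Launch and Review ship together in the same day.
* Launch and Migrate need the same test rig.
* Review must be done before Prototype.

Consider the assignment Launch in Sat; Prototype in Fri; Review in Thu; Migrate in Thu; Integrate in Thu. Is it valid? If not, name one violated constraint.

Xiu owns both Launch and Prototype and can only do one per day — holds.
Launch and Migrate need the same test rig — holds.
Review must be done before Prototype — holds.
Migrate is blocked on Launch — violated.
Integrate must be done before Migrate — violated.
Launch and Review ship together in the same day — violated.
Prototype and Migrate need the same test rig — holds.

Invalid. Migrate is blocked on Launch.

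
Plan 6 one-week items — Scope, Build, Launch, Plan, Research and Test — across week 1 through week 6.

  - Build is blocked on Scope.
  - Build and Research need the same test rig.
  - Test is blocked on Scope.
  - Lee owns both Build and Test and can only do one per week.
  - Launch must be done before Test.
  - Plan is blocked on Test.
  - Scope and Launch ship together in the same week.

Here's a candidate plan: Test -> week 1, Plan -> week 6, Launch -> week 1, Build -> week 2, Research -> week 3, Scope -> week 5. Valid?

No. Test is blocked on Scope is not satisfied.

Plan is blocked on Test — holds.
Launch must be done before Test — violated.
Lee owns both Build and Test and can only do one per week — holds.
Test is blocked on Scope — violated.
Build and Research need the same test rig — holds.
Scope and Launch ship together in the same week — violated.
Build is blocked on Scope — violated.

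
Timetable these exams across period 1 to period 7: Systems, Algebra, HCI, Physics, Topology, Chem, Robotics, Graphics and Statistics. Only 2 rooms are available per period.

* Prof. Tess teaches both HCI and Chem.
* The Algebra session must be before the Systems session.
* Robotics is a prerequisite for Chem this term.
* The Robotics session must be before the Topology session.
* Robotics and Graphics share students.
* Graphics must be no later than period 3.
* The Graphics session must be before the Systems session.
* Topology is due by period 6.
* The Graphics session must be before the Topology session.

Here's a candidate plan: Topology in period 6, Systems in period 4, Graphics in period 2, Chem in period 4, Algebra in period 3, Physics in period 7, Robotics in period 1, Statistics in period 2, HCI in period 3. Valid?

Robotics and Graphics share students — holds.
Robotics is a prerequisite for Chem this term — holds.
Graphics must be no later than period 3 — holds.
The Robotics session must be before the Topology session — holds.
The Graphics session must be before the Topology session — holds.
Prof. Tess teaches both HCI and Chem — holds.
Topology is due by period 6 — holds.
The Graphics session must be before the Systems session — holds.
Only 2 rooms are available per period — holds.
The Algebra session must be before the Systems session — holds.

Yes, all constraints hold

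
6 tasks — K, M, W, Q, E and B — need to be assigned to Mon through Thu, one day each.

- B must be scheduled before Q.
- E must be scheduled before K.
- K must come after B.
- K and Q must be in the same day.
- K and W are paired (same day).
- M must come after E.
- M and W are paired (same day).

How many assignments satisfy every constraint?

14

Splitting on K: it can be Tue (1), Wed (4), Thu (9). Listing each branch's schedules as (M, W, Q, E, B):
K=Tue: (Tue,Tue,Tue,Mon,Mon) — 1.
K=Wed: (Wed,Wed,Wed,Mon,Mon) (Wed,Wed,Wed,Mon,Tue) (Wed,Wed,Wed,Tue,Mon) (Wed,Wed,Wed,Tue,Tue) — 4.
K=Thu: (Thu,Thu,Thu,Mon,Mon) (Thu,Thu,Thu,Mon,Tue) (Thu,Thu,Thu,Mon,Wed) (Thu,Thu,Thu,Tue,Mon) (Thu,Thu,Thu,Tue,Tue) (Thu,Thu,Thu,Tue,Wed) (Thu,Thu,Thu,Wed,Mon) (Thu,Thu,Thu,Wed,Tue) (Thu,Thu,Thu,Wed,Wed) — 9.
Summing: 1 + 4 + 9 = 14.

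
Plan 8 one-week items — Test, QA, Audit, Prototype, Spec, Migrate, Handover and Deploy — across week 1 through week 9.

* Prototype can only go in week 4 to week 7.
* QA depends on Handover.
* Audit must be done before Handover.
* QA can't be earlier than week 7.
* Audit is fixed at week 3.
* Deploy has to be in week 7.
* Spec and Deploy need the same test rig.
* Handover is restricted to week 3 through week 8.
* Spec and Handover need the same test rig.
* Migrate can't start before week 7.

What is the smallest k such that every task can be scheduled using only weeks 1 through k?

The precedence chain requires at least 3 distinct weeks.
QA can't be placed before week 7, so the schedule must run through at least week 7.
7 works (last occupied week: week 7): for example Handover -> week 4, Test -> week 1, Deploy -> week 7, Prototype -> week 4, Audit -> week 3, QA -> week 7, Migrate -> week 7, Spec -> week 1.

7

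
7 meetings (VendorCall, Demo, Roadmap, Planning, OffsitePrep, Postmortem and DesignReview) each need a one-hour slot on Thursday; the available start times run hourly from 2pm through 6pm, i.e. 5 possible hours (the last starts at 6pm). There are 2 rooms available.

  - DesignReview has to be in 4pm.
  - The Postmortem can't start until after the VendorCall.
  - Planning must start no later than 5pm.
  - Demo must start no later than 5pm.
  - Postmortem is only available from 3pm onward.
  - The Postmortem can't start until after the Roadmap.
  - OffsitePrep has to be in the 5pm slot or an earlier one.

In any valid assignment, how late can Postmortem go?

6pm

Postmortem is available from 3pm.
Postmortem at 6pm is achievable: Demo=2pm, Planning=2pm, OffsitePrep=3pm, Roadmap=4pm, Postmortem=6pm, VendorCall=3pm, DesignReview=4pm.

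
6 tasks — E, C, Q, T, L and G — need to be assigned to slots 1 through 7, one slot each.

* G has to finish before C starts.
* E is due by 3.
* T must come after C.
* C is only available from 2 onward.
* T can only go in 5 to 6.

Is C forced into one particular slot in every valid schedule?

No

C can be 2 (e.g. T=5, L=1, Q=1, E=1, C=2, G=1) or 3 (e.g. C in 3, G in 1, E in 1, L in 1, Q in 1, T in 5).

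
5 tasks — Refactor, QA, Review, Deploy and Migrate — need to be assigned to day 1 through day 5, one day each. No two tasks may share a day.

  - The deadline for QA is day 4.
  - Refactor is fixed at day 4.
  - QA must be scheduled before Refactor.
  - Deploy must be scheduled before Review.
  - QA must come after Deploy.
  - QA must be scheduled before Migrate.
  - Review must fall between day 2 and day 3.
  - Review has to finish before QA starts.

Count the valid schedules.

Enumerating: Review in day 2; Refactor in day 4; Deploy in day 1; Migrate in day 5; QA in day 3.

1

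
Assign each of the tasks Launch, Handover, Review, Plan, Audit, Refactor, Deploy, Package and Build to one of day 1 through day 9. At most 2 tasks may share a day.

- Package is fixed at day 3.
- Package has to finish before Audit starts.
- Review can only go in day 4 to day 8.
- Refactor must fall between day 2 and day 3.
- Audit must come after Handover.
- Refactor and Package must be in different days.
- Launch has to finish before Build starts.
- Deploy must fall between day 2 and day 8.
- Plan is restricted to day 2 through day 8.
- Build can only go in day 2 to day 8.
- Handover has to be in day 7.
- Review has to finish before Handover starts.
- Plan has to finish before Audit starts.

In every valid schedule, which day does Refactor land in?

day 2

Refactor's window is day 2–day 3.
Package is fixed at day 3, and Refactor can't share a day with Package.
So Refactor must be day 2.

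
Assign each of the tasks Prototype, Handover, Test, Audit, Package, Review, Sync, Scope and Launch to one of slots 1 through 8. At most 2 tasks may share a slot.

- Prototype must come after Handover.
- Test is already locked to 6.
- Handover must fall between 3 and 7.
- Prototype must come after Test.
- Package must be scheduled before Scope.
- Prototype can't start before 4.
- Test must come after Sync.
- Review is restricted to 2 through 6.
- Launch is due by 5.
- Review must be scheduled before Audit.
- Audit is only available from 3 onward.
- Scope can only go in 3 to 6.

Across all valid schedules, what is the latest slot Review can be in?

6

Review is available from 2; Review's own window allows nothing later than 6.
Review at 6 is achievable: Scope=3, Test=6, Launch=1, Package=1, Review=6, Audit=7, Sync=2, Handover=3, Prototype=7.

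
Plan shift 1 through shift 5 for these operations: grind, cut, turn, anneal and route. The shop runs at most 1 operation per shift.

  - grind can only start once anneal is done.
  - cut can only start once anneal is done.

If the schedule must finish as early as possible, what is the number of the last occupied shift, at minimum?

5

The precedence chain requires at least 2 distinct shifts.
With at most 1 per shift and 5 operations, at least 5 shifts are needed.
5 works (last occupied shift: shift 5): for example cut -> shift 3, turn -> shift 4, anneal -> shift 1, grind -> shift 2, route -> shift 5.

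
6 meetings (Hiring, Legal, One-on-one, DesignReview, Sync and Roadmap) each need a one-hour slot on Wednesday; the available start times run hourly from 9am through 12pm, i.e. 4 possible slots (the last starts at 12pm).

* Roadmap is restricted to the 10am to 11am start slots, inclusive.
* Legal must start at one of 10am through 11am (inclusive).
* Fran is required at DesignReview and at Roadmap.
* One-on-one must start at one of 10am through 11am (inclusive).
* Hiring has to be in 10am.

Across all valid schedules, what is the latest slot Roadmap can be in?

11am

Roadmap is available from 10am; Roadmap's own window allows nothing later than 11am.
Roadmap at 11am is achievable: Roadmap=11am, Sync=9am, Hiring=10am, Legal=10am, DesignReview=9am, One-on-one=10am.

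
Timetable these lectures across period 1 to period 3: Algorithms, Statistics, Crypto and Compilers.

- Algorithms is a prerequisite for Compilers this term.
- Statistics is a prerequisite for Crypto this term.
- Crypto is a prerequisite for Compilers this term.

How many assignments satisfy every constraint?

Enumerating: Algorithms=period 1, Statistics=period 1, Compilers=period 3, Crypto=period 2 | Crypto=period 2, Compilers=period 3, Statistics=period 1, Algorithms=period 2.

2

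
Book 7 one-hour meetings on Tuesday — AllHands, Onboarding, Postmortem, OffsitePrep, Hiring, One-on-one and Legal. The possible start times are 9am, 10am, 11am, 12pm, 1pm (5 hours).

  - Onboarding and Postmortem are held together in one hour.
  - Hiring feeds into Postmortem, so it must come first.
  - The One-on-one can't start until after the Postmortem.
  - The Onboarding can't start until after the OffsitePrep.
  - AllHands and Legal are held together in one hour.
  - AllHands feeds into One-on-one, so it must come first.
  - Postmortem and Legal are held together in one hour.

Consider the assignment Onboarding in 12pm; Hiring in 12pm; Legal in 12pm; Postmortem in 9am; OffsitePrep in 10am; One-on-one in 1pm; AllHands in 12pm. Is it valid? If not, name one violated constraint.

No. Hiring feeds into Postmortem, so it must come first is not satisfied.

The One-on-one can't start until after the Postmortem — holds.
AllHands and Legal are held together in one hour — holds.
Onboarding and Postmortem are held together in one hour — violated.
Postmortem and Legal are held together in one hour — violated.
The Onboarding can't start until after the OffsitePrep — holds.
Hiring feeds into Postmortem, so it must come first — violated.
AllHands feeds into One-on-one, so it must come first — holds.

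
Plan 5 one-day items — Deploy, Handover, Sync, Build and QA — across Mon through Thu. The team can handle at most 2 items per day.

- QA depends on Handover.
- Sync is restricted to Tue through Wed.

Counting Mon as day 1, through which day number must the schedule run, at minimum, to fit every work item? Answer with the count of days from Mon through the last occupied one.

3

The precedence chain requires at least 2 distinct days.
With at most 2 per day and 5 work items, at least 3 days are needed.
3 works (last occupied day: Wed): for example Sync in Tue; Handover in Mon; Deploy in Mon; Build in Wed; QA in Tue.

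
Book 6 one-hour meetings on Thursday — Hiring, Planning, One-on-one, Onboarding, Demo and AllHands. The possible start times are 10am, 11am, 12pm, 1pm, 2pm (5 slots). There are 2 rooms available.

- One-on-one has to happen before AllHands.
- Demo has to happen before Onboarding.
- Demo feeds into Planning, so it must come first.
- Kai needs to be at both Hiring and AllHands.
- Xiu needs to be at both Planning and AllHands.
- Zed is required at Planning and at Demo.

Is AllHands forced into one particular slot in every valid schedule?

No

AllHands can be 11am (e.g. One-on-one in 10am, Demo in 10am, AllHands in 11am, Onboarding in 11am, Hiring in 12pm, Planning in 12pm) or 12pm (e.g. Hiring -> 1pm; AllHands -> 12pm; Demo -> 10am; One-on-one -> 10am; Planning -> 11am; Onboarding -> 11am).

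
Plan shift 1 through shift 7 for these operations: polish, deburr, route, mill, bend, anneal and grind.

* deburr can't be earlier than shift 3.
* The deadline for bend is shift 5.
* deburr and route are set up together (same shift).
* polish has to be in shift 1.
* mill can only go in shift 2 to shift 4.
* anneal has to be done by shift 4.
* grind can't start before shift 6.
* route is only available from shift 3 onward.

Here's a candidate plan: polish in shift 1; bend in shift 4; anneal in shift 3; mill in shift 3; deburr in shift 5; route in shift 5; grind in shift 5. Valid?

No — it violates: grind can't start before shift 6

grind can't start before shift 6 — violated.
deburr can't be earlier than shift 3 — holds.
deburr and route are set up together (same shift) — holds.
mill can only go in shift 2 to shift 4 — holds.
The deadline for bend is shift 5 — holds.
polish has to be in shift 1 — holds.
route is only available from shift 3 onward — holds.
anneal has to be done by shift 4 — holds.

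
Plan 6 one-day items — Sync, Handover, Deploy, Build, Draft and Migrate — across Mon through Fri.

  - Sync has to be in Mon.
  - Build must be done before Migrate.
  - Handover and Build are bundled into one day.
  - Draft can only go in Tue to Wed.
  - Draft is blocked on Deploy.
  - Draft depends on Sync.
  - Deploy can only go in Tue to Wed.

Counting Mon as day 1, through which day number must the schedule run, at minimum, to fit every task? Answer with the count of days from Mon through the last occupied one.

The precedence chain requires at least 2 distinct days.
Propagating the time windows through the other constraints, Draft can't land before Wed — that is day 3 counting from Mon — so the schedule must run through at least 3 days.
3 works (last occupied day: Wed): for example Handover in Mon, Deploy in Tue, Migrate in Tue, Sync in Mon, Build in Mon, Draft in Wed.

3 days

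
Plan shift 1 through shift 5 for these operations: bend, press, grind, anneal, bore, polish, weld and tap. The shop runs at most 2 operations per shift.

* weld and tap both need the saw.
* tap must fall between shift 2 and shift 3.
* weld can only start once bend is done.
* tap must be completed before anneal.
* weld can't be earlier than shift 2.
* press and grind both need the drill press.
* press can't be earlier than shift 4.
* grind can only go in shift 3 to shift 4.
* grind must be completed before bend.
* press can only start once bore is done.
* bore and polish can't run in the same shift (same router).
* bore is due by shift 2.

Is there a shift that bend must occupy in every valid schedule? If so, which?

shift 4

Precedence pushes bend to at least shift 4; downstream work caps bend at shift 4.
So bend is pinned to shift 4.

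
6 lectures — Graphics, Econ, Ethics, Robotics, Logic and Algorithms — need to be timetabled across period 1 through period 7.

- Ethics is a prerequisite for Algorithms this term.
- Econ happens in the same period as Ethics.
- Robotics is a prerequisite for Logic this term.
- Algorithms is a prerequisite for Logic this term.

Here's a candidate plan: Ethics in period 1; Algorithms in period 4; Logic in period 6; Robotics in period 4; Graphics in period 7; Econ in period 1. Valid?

Yes, all constraints hold

Ethics is a prerequisite for Algorithms this term — holds.
Algorithms is a prerequisite for Logic this term — holds.
Econ happens in the same period as Ethics — holds.
Robotics is a prerequisite for Logic this term — holds.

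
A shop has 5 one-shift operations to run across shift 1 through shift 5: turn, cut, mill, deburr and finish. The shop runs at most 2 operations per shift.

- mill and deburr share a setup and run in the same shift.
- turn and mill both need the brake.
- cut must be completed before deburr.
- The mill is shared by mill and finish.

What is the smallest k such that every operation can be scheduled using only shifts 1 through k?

3 shifts

The precedence chain requires at least 2 distinct shifts.
With at most 2 per shift and 5 operations, at least 3 shifts are needed.
3 works (last occupied shift: shift 3): for example turn=shift 1, deburr=shift 2, mill=shift 2, cut=shift 1, finish=shift 3.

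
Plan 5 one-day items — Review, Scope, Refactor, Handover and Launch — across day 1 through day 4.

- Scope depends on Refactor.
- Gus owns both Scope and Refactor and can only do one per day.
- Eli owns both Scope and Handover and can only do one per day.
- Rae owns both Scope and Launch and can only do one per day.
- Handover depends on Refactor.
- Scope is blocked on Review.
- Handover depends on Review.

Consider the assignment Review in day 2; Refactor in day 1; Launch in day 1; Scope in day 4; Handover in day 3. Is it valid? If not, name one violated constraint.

Valid

Gus owns both Scope and Refactor and can only do one per day — holds.
Eli owns both Scope and Handover and can only do one per day — holds.
Scope depends on Refactor — holds.
Scope is blocked on Review — holds.
Handover depends on Refactor — holds.
Handover depends on Review — holds.
Rae owns both Scope and Launch and can only do one per day — holds.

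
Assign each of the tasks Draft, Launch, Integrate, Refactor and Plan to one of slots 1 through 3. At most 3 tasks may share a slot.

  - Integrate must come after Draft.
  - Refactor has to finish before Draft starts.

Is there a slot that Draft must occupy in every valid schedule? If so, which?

2

Precedence pushes Draft to at least 2; downstream work caps Draft at 2.
So Draft is pinned to 2.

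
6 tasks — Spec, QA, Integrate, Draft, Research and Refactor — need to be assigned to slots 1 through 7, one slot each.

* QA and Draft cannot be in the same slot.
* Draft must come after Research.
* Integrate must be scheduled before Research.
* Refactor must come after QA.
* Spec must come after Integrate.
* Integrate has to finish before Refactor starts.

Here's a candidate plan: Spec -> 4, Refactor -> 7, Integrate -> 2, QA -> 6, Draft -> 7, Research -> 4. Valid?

Integrate must be scheduled before Research — holds.
Refactor must come after QA — holds.
Draft must come after Research — holds.
Integrate has to finish before Refactor starts — holds.
QA and Draft cannot be in the same slot — holds.
Spec must come after Integrate — holds.

Yes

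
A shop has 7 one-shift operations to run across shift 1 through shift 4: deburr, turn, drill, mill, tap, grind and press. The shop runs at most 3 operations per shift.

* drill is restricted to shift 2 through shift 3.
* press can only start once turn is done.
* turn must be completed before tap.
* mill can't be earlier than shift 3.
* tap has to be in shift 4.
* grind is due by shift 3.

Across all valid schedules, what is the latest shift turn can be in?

Downstream work caps turn at shift 3.
turn at shift 3 is achievable: drill=shift 2, turn=shift 3, tap=shift 4, press=shift 4, mill=shift 3, deburr=shift 1, grind=shift 1.

shift 3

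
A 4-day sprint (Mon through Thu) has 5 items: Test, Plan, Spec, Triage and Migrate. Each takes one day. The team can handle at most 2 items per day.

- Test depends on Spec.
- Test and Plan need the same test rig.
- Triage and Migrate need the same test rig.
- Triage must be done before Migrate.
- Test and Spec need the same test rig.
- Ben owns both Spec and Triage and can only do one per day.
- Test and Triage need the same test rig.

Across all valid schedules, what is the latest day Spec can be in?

Downstream work caps Spec at Wed.
Spec at Wed is achievable: Migrate=Tue; Spec=Wed; Test=Thu; Triage=Mon; Plan=Mon.

Wed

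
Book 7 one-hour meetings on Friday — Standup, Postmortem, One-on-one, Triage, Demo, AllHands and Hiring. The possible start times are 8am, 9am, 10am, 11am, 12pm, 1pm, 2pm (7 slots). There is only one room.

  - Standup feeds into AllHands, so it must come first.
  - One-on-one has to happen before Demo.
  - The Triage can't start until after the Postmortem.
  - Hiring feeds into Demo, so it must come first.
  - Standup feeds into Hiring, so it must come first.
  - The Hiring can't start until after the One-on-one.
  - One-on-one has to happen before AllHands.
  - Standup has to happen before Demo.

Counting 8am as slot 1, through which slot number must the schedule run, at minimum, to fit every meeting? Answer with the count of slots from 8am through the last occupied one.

The precedence chain requires at least 3 distinct slots.
With at most 1 per slot and 7 meetings, at least 7 slots are needed.
7 works (last occupied slot: 2pm): for example Demo -> 11am; Postmortem -> 1pm; AllHands -> 12pm; Triage -> 2pm; Standup -> 8am; Hiring -> 10am; One-on-one -> 9am.

7 slots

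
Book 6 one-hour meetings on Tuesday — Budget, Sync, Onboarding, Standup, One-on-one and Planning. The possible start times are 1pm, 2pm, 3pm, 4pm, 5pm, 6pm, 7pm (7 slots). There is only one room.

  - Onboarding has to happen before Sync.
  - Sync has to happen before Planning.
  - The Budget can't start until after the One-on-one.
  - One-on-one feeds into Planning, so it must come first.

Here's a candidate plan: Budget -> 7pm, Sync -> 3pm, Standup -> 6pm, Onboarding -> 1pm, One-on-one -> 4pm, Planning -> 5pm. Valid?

Yes, all constraints hold

There is only one room — holds.
One-on-one feeds into Planning, so it must come first — holds.
Onboarding has to happen before Sync — holds.
Sync has to happen before Planning — holds.
The Budget can't start until after the One-on-one — holds.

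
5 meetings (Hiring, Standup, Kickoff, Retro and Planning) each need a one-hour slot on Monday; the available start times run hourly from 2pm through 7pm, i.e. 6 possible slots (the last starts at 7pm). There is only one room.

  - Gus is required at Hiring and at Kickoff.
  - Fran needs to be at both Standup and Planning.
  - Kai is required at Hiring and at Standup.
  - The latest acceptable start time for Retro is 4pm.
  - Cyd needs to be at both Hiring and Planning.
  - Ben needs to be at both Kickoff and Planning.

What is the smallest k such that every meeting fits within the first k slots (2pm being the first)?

With at most 1 per slot and 5 meetings, at least 5 slots are needed.
5 works (last occupied slot: 6pm): for example Retro=2pm, Kickoff=5pm, Standup=4pm, Planning=6pm, Hiring=3pm.

5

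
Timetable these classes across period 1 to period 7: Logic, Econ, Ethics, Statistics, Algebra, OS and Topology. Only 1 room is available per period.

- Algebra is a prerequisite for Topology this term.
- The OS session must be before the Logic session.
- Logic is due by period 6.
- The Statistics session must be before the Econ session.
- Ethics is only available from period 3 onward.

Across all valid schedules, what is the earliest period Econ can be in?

Precedence pushes Econ to at least period 2.
Econ at period 2 is achievable: Topology in period 7; Logic in period 5; Ethics in period 3; Algebra in period 6; Statistics in period 1; OS in period 4; Econ in period 2.

period 2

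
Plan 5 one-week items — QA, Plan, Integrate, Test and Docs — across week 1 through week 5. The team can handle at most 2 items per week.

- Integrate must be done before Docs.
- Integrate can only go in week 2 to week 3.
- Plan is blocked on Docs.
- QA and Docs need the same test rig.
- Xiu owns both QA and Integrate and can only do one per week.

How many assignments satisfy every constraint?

56

Splitting on QA: it can be week 1 (20), week 2 (5), week 3 (5), week 4 (9), week 5 (17). Listing each branch's schedules as (Plan, Integrate, Test, Docs) by week number:
QA=week 1: (4,2,1,3) (4,2,2,3) (4,2,3,3) (4,2,4,3) (4,2,5,3) (5,2,1,3) (5,2,1,4) (5,2,2,3) (5,2,2,4) (5,2,3,3) (5,2,3,4) (5,2,4,3) (5,2,4,4) (5,2,5,3) (5,2,5,4) (5,3,1,4) (5,3,2,4) (5,3,3,4) (5,3,4,4) (5,3,5,4) — 20.
QA=week 2: (5,3,1,4) (5,3,2,4) (5,3,3,4) (5,3,4,4) (5,3,5,4) — 5.
QA=week 3: (5,2,1,4) (5,2,2,4) (5,2,3,4) (5,2,4,4) (5,2,5,4) — 5.
QA=week 4: (4,2,1,3) (4,2,2,3) (4,2,3,3) (4,2,5,3) (5,2,1,3) (5,2,2,3) (5,2,3,3) (5,2,4,3) (5,2,5,3) — 9.
QA=week 5: (4,2,1,3) (4,2,2,3) (4,2,3,3) (4,2,4,3) (4,2,5,3) (5,2,1,3) (5,2,1,4) (5,2,2,3) (5,2,2,4) (5,2,3,3) (5,2,3,4) (5,2,4,3) (5,2,4,4) (5,3,1,4) (5,3,2,4) (5,3,3,4) (5,3,4,4) — 17.
Summing: 20 + 5 + 5 + 9 + 17 = 56.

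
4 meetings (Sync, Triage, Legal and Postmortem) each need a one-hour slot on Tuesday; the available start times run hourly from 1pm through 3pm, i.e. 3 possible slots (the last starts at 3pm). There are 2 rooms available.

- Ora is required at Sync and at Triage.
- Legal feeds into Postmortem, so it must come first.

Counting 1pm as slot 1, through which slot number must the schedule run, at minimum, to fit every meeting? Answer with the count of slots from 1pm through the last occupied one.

The precedence chain requires at least 2 distinct slots.
With at most 2 per slot and 4 meetings, at least 2 slots are needed.
2 works (last occupied slot: 2pm): for example Sync=1pm, Triage=2pm, Postmortem=2pm, Legal=1pm.

2 slots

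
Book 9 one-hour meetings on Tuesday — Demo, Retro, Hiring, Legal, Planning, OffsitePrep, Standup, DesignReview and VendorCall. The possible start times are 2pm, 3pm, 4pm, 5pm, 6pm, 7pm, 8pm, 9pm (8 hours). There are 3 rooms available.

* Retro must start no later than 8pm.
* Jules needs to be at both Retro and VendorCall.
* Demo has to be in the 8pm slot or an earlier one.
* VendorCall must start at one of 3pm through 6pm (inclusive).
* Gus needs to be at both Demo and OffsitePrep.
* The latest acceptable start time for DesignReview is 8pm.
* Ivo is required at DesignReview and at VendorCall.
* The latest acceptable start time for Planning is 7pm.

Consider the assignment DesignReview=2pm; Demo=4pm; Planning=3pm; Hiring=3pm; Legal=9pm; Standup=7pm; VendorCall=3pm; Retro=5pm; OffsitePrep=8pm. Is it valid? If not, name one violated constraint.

Yes

There are 3 rooms available — holds.
Jules needs to be at both Retro and VendorCall — holds.
Retro must start no later than 8pm — holds.
Ivo is required at DesignReview and at VendorCall — holds.
The latest acceptable start time for Planning is 7pm — holds.
VendorCall must start at one of 3pm through 6pm (inclusive) — holds.
The latest acceptable start time for DesignReview is 8pm — holds.
Gus needs to be at both Demo and OffsitePrep — holds.
Demo has to be in the 8pm slot or an earlier one — holds.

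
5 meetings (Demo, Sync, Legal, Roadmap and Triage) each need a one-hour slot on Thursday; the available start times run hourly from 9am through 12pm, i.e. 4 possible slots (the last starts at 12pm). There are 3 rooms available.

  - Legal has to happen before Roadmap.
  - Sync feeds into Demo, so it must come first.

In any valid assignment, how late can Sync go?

11am

Downstream work caps Sync at 11am.
Sync at 11am is achievable: Sync in 11am; Triage in 9am; Legal in 9am; Roadmap in 10am; Demo in 12pm.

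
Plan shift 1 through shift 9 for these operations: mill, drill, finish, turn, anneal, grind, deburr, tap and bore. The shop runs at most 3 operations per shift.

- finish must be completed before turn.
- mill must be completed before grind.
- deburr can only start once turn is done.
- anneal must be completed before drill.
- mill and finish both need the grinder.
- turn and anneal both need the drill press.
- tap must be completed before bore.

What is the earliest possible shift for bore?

Precedence pushes bore to at least shift 2.
bore at shift 2 is achievable: anneal=shift 1, turn=shift 2, grind=shift 3, finish=shift 1, deburr=shift 3, mill=shift 2, drill=shift 3, tap=shift 1, bore=shift 2.

shift 2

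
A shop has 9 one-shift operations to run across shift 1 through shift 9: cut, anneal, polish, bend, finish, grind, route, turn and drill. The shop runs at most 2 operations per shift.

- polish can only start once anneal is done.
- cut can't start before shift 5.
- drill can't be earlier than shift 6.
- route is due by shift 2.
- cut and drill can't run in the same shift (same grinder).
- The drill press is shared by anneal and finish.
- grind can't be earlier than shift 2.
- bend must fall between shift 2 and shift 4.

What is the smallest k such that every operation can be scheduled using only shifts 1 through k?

6

The precedence chain requires at least 2 distinct shifts.
With at most 2 per shift and 9 operations, at least 5 shifts are needed.
drill can't be placed before shift 6, so the schedule must run through at least shift 6.
6 works (last occupied shift: shift 6): for example anneal in shift 1, turn in shift 4, bend in shift 2, drill in shift 6, route in shift 1, finish in shift 3, grind in shift 2, cut in shift 5, polish in shift 3.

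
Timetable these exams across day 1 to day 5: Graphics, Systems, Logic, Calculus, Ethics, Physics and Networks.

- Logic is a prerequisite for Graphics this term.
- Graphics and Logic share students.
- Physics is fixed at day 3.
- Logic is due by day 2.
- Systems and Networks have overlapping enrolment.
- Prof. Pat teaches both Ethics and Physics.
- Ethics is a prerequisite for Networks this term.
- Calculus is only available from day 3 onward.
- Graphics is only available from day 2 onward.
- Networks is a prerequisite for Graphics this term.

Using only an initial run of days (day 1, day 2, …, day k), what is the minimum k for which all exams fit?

The precedence chain requires at least 3 distinct days.
3 works (last occupied day: day 3): for example Graphics -> day 3, Logic -> day 1, Calculus -> day 3, Ethics -> day 1, Systems -> day 1, Networks -> day 2, Physics -> day 3.

3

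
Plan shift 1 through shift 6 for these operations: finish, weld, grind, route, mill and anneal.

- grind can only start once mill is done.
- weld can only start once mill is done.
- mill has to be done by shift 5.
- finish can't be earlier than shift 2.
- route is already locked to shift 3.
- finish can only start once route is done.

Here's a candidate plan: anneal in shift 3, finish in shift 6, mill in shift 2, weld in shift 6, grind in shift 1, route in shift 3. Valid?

finish can only start once route is done — holds.
mill has to be done by shift 5 — holds.
finish can't be earlier than shift 2 — holds.
weld can only start once mill is done — holds.
route is already locked to shift 3 — holds.
grind can only start once mill is done — violated.

Invalid. grind can only start once mill is done.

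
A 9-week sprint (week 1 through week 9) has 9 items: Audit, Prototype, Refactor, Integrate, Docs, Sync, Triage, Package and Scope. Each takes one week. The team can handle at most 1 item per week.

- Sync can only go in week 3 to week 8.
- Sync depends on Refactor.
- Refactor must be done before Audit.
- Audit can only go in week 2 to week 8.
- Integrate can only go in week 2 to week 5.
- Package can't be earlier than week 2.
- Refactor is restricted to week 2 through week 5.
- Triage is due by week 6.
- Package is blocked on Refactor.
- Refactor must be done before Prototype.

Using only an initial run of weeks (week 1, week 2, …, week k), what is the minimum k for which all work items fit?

9

The precedence chain requires at least 2 distinct weeks.
With at most 1 per week and 9 work items, at least 9 weeks are needed.
Sync can't be placed before week 3, so the schedule must run through at least week 3.
9 works (last occupied week: week 9): for example Audit=week 5, Package=week 6, Triage=week 1, Sync=week 4, Prototype=week 7, Scope=week 9, Refactor=week 2, Docs=week 8, Integrate=week 3.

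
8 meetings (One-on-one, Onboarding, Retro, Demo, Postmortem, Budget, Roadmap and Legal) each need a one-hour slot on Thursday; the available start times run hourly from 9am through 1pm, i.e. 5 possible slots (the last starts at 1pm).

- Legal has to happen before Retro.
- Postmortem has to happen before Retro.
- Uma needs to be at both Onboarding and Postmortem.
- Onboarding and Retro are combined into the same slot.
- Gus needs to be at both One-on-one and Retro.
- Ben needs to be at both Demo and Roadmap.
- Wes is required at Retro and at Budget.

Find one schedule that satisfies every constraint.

Onboarding in 10am, Demo in 9am, Postmortem in 9am, Legal in 9am, Budget in 9am, Retro in 10am, Roadmap in 10am, One-on-one in 9am

Checking: Postmortem(9am) before Retro(10am); Legal(9am) before Retro(10am); Retro(10am) != Budget(9am); Onboarding(10am) != Postmortem(9am); Demo(9am) != Roadmap(10am); One-on-one(9am) != Retro(10am); Onboarding = Retro = 10am.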